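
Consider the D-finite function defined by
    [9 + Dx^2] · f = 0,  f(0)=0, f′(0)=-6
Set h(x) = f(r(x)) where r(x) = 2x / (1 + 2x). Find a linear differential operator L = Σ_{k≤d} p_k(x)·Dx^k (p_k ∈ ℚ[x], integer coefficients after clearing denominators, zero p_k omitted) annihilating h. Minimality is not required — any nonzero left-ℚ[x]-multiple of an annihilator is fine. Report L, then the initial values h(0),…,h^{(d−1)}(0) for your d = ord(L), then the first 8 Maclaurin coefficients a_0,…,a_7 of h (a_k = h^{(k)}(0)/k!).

L = 36 + (4 + 24·x + 48·x^2 + 32·x^3)·Dx + (1 + 8·x + 24·x^2 + 32·x^3 + 16·x^4)·Dx^2  (order 2).
h: a_k = 0, -12, 24, 24, -336, 7032/5, -4080, 309648/35, …
ICs: h(0) = 0, h′(0) = -12.

f: a_k = 0, -6, 0, 9, 0, -81/20, 0, 243/280, …
L₀ from L_f via x↦r, Dx↦r'^{-1}Dx.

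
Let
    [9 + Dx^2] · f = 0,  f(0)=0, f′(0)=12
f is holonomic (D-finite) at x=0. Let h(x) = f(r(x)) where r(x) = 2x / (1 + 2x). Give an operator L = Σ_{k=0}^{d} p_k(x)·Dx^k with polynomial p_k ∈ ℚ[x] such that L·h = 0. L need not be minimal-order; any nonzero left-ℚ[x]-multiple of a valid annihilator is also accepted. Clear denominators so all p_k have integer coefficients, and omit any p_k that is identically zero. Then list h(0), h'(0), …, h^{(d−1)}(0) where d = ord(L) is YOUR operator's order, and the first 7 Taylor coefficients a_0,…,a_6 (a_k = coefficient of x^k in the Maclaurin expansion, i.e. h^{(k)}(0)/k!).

L = 36 + (4 + 24·x + 48·x^2 + 32·x^3)·Dx + (1 + 8·x + 24·x^2 + 32·x^3 + 16·x^4)·Dx^2  (order 2).
h: a_k = 0, 24, -48, -48, 672, -14064/5, 8160, …
ICs: h(0) = 0, h′(0) = 24.

f: a_k = 0, 12, 0, -18, 0, 81/10, 0, …
L₀ from L_f via x↦r, Dx↦r'^{-1}Dx.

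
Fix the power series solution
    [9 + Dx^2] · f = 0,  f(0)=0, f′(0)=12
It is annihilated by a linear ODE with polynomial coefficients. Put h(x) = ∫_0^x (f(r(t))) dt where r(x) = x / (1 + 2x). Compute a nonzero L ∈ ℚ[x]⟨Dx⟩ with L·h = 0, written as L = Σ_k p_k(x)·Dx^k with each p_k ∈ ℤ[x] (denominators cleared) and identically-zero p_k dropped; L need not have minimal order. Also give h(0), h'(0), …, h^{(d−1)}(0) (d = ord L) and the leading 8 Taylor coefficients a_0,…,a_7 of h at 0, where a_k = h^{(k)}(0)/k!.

f: a_k = 0, 12, 0, -18, 0, 81/10, 0, -243/140, …
Substitute x→r, Dx→(1/r')Dx; clear ⇒ L₀.
h=∫h₀ ⇒ L = L₀·Dx.
L = 9·Dx + (4 + 24·x + 48·x^2 + 32·x^3)·Dx^2 + (1 + 8·x + 24·x^2 + 32·x^3 + 16·x^4)·Dx^3  (order 3).
h: a_k = 0, 0, 6, -8, 15/2, 12/5, -773/20, 975/7, …
ICs: h(0) = 0, h′(0) = 0, h′′(0) = 12.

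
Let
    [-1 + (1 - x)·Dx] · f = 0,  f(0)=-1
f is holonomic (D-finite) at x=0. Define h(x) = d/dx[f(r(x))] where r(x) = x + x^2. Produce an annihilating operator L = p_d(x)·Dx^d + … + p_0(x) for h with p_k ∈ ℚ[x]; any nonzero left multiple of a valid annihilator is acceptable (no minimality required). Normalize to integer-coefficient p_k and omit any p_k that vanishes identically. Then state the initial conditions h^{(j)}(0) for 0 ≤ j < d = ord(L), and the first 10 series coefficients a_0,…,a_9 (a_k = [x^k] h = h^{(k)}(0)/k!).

L = (4 + 6·x + 6·x^2) + (-1 - x + 3·x^2 + 2·x^3)·Dx  (order 1).
h: a_k = -1, -4, -9, -20, -40, -78, -147, -272, -495, -890, …
ICs: h(0) = -1.

f: a_k = -1, -1, -1, -1, -1, -1, -1, -1, -1, -1, …
h₀=f(r): pull back L_f along r ⇒ L₀.
h₀' ⇒ L via d/dx closure of L₀.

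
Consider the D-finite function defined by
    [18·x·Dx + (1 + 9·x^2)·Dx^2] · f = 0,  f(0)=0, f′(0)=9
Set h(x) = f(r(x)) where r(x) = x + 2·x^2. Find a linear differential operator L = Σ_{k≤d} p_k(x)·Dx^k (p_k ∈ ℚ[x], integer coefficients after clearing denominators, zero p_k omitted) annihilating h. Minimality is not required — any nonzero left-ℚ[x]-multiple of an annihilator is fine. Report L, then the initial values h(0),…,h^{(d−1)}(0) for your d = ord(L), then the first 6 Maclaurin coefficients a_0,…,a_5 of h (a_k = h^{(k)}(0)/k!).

f: a_k = 0, 9, 0, -27, 0, 729/5, …
Change of var in L_f (x↦r) gives L₀.
L = (-4 + 18·x + 144·x^2 + 432·x^3 + 432·x^4)·Dx + (1 + 4·x + 9·x^2 + 72·x^3 + 180·x^4 + 144·x^5)·Dx^2  (order 2).
h: a_k = 0, 9, 18, -27, -162, -891/5, …
ICs: h(0) = 0, h′(0) = 9.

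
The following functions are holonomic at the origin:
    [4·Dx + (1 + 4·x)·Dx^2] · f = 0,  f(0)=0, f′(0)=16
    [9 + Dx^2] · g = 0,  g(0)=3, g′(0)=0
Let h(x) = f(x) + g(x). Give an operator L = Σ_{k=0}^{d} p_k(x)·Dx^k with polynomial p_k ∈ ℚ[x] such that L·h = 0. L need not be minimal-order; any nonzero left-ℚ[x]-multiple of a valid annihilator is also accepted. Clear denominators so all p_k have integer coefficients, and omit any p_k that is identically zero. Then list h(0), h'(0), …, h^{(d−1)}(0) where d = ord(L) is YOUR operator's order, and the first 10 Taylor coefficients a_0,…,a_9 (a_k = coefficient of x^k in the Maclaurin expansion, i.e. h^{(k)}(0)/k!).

L = (3780 + 2592·x + 5184·x^2)·Dx + (369 + 2124·x + 3888·x^2 + 5184·x^3)·Dx^2 + (420 + 288·x + 576·x^2)·Dx^3 + (41 + 236·x + 432·x^2 + 576·x^3)·Dx^4  (order 4).
h: a_k = 3, 16, -91/2, 256/3, -1967/8, 4096/5, -656089/240, 65536/7, -146798453/4480, 1048576/9, …
ICs: h(0) = 3, h′(0) = 16, h′′(0) = -91, h′′′(0) = 512.

f: a_k = 0, 16, -32, 256/3, -256, 4096/5, -8192/3, 65536/7, -32768, 1048576/9, …
g: a_k = 3, 0, -27/2, 0, 81/8, 0, -243/80, 0, 2187/4480, 0, …
h₀=f+g: left-lcm gives L₀, ord ≤ 4.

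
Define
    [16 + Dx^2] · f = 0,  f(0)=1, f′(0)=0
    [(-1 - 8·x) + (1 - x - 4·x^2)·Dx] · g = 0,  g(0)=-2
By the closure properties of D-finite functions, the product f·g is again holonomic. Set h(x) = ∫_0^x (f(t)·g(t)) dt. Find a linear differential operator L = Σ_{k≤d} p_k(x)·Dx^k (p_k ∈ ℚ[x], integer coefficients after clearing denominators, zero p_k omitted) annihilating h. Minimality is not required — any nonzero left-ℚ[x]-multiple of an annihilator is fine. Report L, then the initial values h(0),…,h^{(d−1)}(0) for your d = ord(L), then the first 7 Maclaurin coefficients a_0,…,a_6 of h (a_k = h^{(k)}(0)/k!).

L = (-8 + 16·x + 64·x^2)·Dx + (2 + 16·x)·Dx^2 + (-1 + x + 4·x^2)·Dx^3  (order 3).
h: a_k = 0, -2, -1, 2, -1/2, 2/15, -11/9, …
ICs: h(0) = 0, h′(0) = -2, h′′(0) = -2.

f: a_k = 1, 0, -8, 0, 32/3, 0, -256/45, …
g: a_k = -2, -2, -10, -18, -58, -130, -362, …
Sym-product of L_f,L_g gives L₀ (≤ ord 2).
h=∫₀ˣh₀: take L = L₀·Dx.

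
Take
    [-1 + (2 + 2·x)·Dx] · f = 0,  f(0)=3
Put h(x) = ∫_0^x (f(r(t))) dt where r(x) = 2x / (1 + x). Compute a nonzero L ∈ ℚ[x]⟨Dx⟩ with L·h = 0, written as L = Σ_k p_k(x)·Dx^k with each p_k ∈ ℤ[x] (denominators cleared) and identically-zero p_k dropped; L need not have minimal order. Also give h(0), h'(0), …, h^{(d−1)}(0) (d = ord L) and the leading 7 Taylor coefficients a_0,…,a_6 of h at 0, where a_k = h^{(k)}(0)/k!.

L = -Dx + (1 + 4·x + 3·x^2)·Dx^2  (order 2).
h: a_k = 0, 3, 3/2, -3/2, 15/8, -111/40, 75/16, …
ICs: h(0) = 0, h′(0) = 3.

f: a_k = 3, 3/2, -3/8, 3/16, -15/128, 21/256, -63/1024, …
Substitute x→r, Dx→(1/r')Dx; clear ⇒ L₀.
∫: right-multiply L₀ by Dx.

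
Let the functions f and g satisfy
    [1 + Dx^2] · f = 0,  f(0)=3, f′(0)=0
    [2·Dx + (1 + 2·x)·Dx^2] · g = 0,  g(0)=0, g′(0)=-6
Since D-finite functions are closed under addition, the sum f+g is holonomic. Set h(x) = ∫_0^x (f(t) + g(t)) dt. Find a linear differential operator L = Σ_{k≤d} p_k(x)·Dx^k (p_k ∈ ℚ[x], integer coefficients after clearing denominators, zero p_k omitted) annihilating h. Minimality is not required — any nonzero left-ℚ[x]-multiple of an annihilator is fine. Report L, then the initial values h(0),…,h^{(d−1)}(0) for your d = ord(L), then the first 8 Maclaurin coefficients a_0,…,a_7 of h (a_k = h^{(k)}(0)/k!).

L = (50 + 8·x + 8·x^2)·Dx^2 + (9 + 22·x + 12·x^2 + 8·x^3)·Dx^3 + (50 + 8·x + 8·x^2)·Dx^4 + (9 + 22·x + 12·x^2 + 8·x^3)·Dx^5  (order 5).
h: a_k = 0, 3, -3, 3/2, -2, 97/40, -16/5, 1097/240, …
ICs: h(0) = 0, h′(0) = 3, h′′(0) = -6, h′′′(0) = 9, h′′′′(0) = -48.

f: a_k = 3, 0, -3/2, 0, 1/8, 0, -1/240, 0, …
g: a_k = 0, -6, 6, -8, 12, -96/5, 32, -384/7, …
L₀ := lclm(L_f,L_g); ord L₀ ≤ 2+2.
h=∫₀ˣh₀: take L = L₀·Dx.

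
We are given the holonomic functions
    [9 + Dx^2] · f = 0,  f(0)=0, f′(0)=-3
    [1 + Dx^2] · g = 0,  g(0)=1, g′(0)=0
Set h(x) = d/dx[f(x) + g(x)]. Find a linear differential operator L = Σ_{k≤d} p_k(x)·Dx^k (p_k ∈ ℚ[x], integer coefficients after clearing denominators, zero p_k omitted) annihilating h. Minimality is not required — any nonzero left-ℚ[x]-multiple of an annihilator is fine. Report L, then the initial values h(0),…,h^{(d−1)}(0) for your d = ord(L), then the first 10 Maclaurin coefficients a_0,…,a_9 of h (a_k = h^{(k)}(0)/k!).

f: a_k = 0, -3, 0, 9/2, 0, -81/40, 0, 243/560, 0, -243/4480, …
g: a_k = 1, 0, -1/2, 0, 1/24, 0, -1/720, 0, 1/40320, 0, …
L₀ := lclm(L_f,L_g); ord L₀ ≤ 2+2.
Differentiate: ansatz ord ≤ ord L₀ ⇒ L.
L = 9 + 10·Dx^2 + Dx^4  (order 4).
h: a_k = -3, -1, 27/2, 1/6, -81/8, -1/120, 243/80, 1/5040, -2187/4480, -1/362880, …
ICs: h(0) = -3, h′(0) = -1, h′′(0) = 27, h′′′(0) = 1.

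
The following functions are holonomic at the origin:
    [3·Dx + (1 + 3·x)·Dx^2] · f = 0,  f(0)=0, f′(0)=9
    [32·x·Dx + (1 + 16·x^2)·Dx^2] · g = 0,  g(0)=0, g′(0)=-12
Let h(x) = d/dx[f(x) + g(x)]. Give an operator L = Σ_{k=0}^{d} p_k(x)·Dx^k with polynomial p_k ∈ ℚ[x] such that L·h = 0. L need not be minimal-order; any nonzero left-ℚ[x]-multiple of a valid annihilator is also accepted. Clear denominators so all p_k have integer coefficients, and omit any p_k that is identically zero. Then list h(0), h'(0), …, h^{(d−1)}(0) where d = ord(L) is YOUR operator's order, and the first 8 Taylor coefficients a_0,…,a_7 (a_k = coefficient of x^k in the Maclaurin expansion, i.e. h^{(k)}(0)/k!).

L = (-96 - 864·x + 4608·x^2 + 4608·x^3) + (-50 - 192·x + 672·x^2 + 9216·x^3 + 9216·x^4)·Dx + (-3 + 23·x + 96·x^2 + 512·x^3 + 2304·x^4 + 2304·x^5)·Dx^2  (order 2).
h: a_k = -3, -27, 273, -243, -2343, -2187, 55713, -19683, …
ICs: h(0) = -3, h′(0) = -27.

f: a_k = 0, 9, -27/2, 27, -243/4, 729/5, -729/2, 6561/7, …
g: a_k = 0, -12, 0, 64, 0, -3072/5, 0, 49152/7, …
h₀=f+g: left-lcm gives L₀, ord ≤ 4.
Differentiate: ansatz ord ≤ ord L₀ ⇒ L.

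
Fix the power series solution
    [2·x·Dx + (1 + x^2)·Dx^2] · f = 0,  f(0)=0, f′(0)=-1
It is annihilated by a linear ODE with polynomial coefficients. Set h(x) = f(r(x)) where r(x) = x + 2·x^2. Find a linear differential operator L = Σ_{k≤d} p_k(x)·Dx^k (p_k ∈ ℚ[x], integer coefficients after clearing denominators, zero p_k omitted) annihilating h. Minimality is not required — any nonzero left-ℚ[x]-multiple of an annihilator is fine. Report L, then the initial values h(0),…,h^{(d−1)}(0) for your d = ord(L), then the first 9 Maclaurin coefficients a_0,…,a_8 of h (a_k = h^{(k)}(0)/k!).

L = (-4 + 2·x + 16·x^2 + 48·x^3 + 48·x^4)·Dx + (1 + 4·x + x^2 + 8·x^3 + 20·x^4 + 16·x^5)·Dx^2  (order 2).
h: a_k = 0, -1, -2, 1/3, 2, 19/5, 2/3, -55/7, -14, …
ICs: h(0) = 0, h′(0) = -1.

f: a_k = 0, -1, 0, 1/3, 0, -1/5, 0, 1/7, 0, …
Substitute x→r, Dx→(1/r')Dx; clear ⇒ L₀.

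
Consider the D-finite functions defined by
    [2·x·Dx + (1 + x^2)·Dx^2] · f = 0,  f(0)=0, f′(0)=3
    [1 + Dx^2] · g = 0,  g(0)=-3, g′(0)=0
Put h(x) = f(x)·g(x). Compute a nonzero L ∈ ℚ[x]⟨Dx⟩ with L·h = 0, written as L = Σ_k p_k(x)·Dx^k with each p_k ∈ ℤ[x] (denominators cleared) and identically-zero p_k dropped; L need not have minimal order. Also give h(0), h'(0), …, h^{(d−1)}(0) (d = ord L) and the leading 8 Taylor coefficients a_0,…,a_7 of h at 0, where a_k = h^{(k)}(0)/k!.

f: a_k = 0, 3, 0, -1, 0, 3/5, 0, -3/7, …
g: a_k = -3, 0, 3/2, 0, -1/8, 0, 1/240, 0, …
f·g: L₀ = L_f ⊗_s L_g, ord ≤ 2·2.
L = (10 + 26·x^2 + 11·x^4 + 4·x^6 + x^8) + (12·x + 20·x^3 + 12·x^5 + 4·x^7)·Dx + (12 + 32·x^2 + 18·x^4 + 8·x^6 + 2·x^8)·Dx^2 + (12·x + 20·x^3 + 12·x^5 + 4·x^7)·Dx^3 + (2 + 6·x^2 + 7·x^4 + 4·x^6 + x^8)·Dx^4  (order 4).
h: a_k = 0, -9, 0, 15/2, 0, -147/40, 0, 1301/560, …
ICs: h(0) = 0, h′(0) = -9, h′′(0) = 0, h′′′(0) = 45.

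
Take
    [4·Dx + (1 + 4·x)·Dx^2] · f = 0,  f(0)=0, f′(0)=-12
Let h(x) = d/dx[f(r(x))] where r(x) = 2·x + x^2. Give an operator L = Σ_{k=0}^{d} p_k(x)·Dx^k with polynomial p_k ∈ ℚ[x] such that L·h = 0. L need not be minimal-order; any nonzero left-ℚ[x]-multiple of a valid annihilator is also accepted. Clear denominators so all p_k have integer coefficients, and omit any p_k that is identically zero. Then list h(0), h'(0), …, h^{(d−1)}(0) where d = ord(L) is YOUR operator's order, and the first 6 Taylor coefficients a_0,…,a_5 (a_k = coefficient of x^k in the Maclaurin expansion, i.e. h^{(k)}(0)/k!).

f: a_k = 0, -12, 24, -64, 192, -3072/5, …
h₀=f(r): pull back L_f along r ⇒ L₀.
Derive L from L₀ (diff closure).
L = (7 + 8·x + 4·x^2) + (1 + 9·x + 12·x^2 + 4·x^3)·Dx  (order 1).
h: a_k = -24, 168, -1248, 9312, -69504, 518784, …
ICs: h(0) = -24.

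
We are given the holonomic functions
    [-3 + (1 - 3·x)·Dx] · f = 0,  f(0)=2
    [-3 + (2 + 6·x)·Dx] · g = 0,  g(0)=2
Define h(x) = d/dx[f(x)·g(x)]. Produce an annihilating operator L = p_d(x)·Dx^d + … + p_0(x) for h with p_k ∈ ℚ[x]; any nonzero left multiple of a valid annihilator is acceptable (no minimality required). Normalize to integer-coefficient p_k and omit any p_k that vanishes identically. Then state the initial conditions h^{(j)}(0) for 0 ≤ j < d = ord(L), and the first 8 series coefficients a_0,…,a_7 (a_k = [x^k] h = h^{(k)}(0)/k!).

L = (11 + 54·x + 27·x^2) + (-2 - 2·x + 18·x^2 + 18·x^3)·Dx  (order 1).
h: a_k = 18, 99, 1863/4, 14499/8, 443475/64, 3147093/128, 44564499/512, 302770467/1024, …
ICs: h(0) = 18.

f: a_k = 2, 6, 18, 54, 162, 486, 1458, 4374, …
g: a_k = 2, 3, -9/4, 27/8, -405/64, 1701/128, -15309/512, 72171/1024, …
L₀ := L_f ⊗_s L_g (sym. prod.), ord ≤ 1.
h₀' ⇒ L via d/dx closure of L₀.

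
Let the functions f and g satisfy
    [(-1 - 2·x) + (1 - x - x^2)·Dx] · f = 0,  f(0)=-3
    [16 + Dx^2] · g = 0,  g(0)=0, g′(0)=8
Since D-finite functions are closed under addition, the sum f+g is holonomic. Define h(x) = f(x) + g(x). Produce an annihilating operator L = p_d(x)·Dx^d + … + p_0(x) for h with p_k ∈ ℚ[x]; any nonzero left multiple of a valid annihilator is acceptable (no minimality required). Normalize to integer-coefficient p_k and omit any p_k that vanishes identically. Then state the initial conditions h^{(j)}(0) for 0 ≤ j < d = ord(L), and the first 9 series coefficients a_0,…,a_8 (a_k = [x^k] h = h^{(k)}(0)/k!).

f: a_k = -3, -3, -6, -9, -15, -24, -39, -63, -102, …
g: a_k = 0, 8, 0, -64/3, 0, 256/15, 0, -2048/315, 0, …
L₀ := lclm(L_f,L_g); ord L₀ ≤ 1+2.
L = (272 + 384·x - 352·x^2 + 192·x^3 + 640·x^4 + 256·x^5) + (-160 + 368·x + 32·x^2 - 544·x^3 + 48·x^4 + 384·x^5 + 128·x^6)·Dx + (17 + 24·x - 22·x^2 + 12·x^3 + 40·x^4 + 16·x^5)·Dx^2 + (-10 + 23·x + 2·x^2 - 34·x^3 + 3·x^4 + 24·x^5 + 8·x^6)·Dx^3  (order 3).
h: a_k = -3, 5, -6, -91/3, -15, -104/15, -39, -21893/315, -102, …
ICs: h(0) = -3, h′(0) = 5, h′′(0) = -12.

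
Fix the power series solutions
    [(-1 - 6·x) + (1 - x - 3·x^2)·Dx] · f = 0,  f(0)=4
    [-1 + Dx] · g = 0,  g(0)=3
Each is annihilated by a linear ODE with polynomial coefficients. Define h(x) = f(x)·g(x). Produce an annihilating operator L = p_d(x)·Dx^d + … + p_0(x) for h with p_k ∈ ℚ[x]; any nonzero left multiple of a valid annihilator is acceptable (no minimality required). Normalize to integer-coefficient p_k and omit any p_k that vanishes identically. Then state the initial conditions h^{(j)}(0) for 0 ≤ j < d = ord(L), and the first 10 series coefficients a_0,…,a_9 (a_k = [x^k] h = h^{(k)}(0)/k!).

f: a_k = 4, 4, 16, 28, 76, 160, 388, 868, 2032, 4636, …
g: a_k = 3, 3, 3/2, 1/2, 1/8, 1/40, 1/240, 1/1680, 1/13440, 1/120960, …
f·g: L₀ = L_f ⊗_s L_g, ord ≤ 1·1.
L = (2 + 5·x - 3·x^2) + (-1 + x + 3·x^2)·Dx  (order 1).
h: a_k = 12, 24, 66, 140, 677/2, 3793/5, 106447/60, 850483/210, 6298165/672, 325413041/15120, …
ICs: h(0) = 12.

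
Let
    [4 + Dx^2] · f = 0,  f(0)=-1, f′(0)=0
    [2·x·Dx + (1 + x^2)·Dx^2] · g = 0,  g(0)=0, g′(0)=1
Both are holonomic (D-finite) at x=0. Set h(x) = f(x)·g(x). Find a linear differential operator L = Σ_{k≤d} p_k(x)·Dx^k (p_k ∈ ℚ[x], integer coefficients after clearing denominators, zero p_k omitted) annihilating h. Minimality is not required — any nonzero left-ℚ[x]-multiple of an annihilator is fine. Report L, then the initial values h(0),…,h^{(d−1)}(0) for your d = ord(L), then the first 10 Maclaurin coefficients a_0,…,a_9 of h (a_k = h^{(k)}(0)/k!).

f: a_k = -1, 0, 2, 0, -2/3, 0, 4/45, 0, -2/315, 0, …
g: a_k = 0, 1, 0, -1/3, 0, 1/5, 0, -1/7, 0, 1/9, …
L₀ := L_f ⊗_s L_g (sym. prod.), ord ≤ 4.
L = (160 + 464·x^2 + 464·x^4 + 256·x^6 + 64·x^8) + (96·x + 224·x^3 + 192·x^5 + 64·x^7)·Dx + (60 + 188·x^2 + 216·x^4 + 128·x^6 + 32·x^8)·Dx^2 + (24·x + 56·x^3 + 48·x^5 + 16·x^7)·Dx^3 + (5 + 18·x^2 + 25·x^4 + 16·x^6 + 4·x^8)·Dx^4  (order 4).
h: a_k = 0, -1, 0, 7/3, 0, -23/15, 0, 269/315, 0, -107/189, …
ICs: h(0) = 0, h′(0) = -1, h′′(0) = 0, h′′′(0) = 14.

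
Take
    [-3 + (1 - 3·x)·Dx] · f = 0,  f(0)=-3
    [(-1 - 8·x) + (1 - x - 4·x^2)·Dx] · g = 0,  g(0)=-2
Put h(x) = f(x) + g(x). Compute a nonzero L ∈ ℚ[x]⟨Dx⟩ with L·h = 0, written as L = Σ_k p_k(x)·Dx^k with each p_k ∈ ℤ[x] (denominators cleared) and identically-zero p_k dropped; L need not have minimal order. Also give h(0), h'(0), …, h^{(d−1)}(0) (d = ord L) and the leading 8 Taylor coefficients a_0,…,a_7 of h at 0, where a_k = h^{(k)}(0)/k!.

f: a_k = -3, -9, -27, -81, -243, -729, -2187, -6561, …
g: a_k = -2, -2, -10, -18, -58, -130, -362, -882, …
h₀=f+g: left-lcm gives L₀, ord ≤ 2.
L = (6 - 72·x + 144·x^2 - 144·x^3) + (4 - 84·x^2 + 252·x^3 - 288·x^4)·Dx + (-1 + 8·x - 21·x^2 + 8·x^3 + 54·x^4 - 72·x^5)·Dx^2  (order 2).
h: a_k = -5, -11, -37, -99, -301, -859, -2549, -7443, …
ICs: h(0) = -5, h′(0) = -11.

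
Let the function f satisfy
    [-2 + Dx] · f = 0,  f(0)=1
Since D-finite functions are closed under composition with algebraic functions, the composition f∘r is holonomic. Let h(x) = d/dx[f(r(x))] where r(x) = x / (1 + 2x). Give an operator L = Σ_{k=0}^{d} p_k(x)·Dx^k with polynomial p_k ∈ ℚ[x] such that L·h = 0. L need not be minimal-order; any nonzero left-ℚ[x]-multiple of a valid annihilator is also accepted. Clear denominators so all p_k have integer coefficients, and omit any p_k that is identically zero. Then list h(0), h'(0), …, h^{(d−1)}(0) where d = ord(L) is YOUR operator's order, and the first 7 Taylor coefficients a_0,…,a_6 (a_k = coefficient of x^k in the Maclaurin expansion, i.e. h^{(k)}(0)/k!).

L = (-2 - 8·x) + (-1 - 4·x - 4·x^2)·Dx  (order 1).
h: a_k = 2, -4, 4, 8/3, -76/3, 1208/15, -8728/45, …
ICs: h(0) = 2.

f: a_k = 1, 2, 2, 4/3, 2/3, 4/15, 4/45, …
L₀ from L_f via x↦r, Dx↦r'^{-1}Dx.
Differentiate: ansatz ord ≤ ord L₀ ⇒ L.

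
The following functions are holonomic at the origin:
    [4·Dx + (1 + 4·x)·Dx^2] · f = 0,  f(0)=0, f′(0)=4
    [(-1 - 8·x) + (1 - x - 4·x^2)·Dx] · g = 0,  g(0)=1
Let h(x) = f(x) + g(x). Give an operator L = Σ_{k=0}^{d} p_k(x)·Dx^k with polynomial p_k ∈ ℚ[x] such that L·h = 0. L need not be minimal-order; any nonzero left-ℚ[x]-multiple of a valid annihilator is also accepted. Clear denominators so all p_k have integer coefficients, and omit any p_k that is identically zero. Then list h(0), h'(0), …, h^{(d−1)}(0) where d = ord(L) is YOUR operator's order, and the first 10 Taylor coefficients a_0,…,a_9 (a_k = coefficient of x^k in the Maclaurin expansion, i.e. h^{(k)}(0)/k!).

f: a_k = 0, 4, -8, 64/3, -64, 1024/5, -2048/3, 16384/7, -8192, 262144/9, …
g: a_k = 1, 1, 5, 9, 29, 65, 181, 441, 1165, 2929, …
h₀=f+g: left-lcm gives L₀, ord ≤ 3.
L = (-268 - 1616·x - 5504·x^2 - 4608·x^3 - 6144·x^4)·Dx + (-11 - 360·x - 3008·x^2 - 7680·x^3 - 9472·x^4 - 10240·x^5)·Dx^2 + (7 + 67·x + 154·x^2 - 136·x^3 - 928·x^4 - 2176·x^5 - 2048·x^6)·Dx^3  (order 3).
h: a_k = 1, 5, -3, 91/3, -35, 1349/5, -1505/3, 19471/7, -7027, 288505/9, …
ICs: h(0) = 1, h′(0) = 5, h′′(0) = -6.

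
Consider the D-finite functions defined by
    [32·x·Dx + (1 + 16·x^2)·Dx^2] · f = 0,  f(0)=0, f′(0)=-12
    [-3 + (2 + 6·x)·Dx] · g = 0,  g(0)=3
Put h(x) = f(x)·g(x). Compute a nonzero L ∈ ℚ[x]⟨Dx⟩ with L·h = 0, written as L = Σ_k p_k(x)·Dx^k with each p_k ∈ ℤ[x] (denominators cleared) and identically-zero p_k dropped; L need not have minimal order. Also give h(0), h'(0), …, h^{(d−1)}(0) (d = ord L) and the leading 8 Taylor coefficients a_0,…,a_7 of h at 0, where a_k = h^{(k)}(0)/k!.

f: a_k = 0, -12, 0, 64, 0, -3072/5, 0, 49152/7, …
g: a_k = 3, 9/2, -27/8, 81/16, -1215/128, 5103/256, -45927/1024, 216513/2048, …
L₀ := L_f ⊗_s L_g (sym. prod.), ord ≤ 2.
L = (27 - 192·x - 144·x^2) + (-12 + 92·x + 576·x^2 + 576·x^3)·Dx + (4 + 24·x + 100·x^2 + 384·x^3 + 576·x^4)·Dx^2  (order 2).
h: a_k = 0, -36, -54, 465/2, 909/4, -311247/160, -857601/320, 206702271/8960, …
ICs: h(0) = 0, h′(0) = -36.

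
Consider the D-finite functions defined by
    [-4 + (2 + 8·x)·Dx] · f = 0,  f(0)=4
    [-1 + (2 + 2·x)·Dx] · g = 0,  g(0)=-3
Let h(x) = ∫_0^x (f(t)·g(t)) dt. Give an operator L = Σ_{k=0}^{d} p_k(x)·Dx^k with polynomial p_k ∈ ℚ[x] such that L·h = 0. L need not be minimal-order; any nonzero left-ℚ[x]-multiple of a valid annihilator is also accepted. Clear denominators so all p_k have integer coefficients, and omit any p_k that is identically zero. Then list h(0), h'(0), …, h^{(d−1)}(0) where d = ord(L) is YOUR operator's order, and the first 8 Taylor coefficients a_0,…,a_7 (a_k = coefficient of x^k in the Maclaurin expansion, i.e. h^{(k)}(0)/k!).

L = (-5 - 8·x)·Dx + (2 + 10·x + 8·x^2)·Dx^2  (order 2).
h: a_k = 0, -12, -15, 9/2, -135/16, 2943/160, -5715/128, 210087/1792, …
ICs: h(0) = 0, h′(0) = -12.

f: a_k = 4, 8, -8, 16, -40, 112, -336, 1056, …
g: a_k = -3, -3/2, 3/8, -3/16, 15/128, -21/256, 63/1024, -99/2048, …
L₀ := L_f ⊗_s L_g (sym. prod.), ord ≤ 1.
h=∫h₀ ⇒ L = L₀·Dx.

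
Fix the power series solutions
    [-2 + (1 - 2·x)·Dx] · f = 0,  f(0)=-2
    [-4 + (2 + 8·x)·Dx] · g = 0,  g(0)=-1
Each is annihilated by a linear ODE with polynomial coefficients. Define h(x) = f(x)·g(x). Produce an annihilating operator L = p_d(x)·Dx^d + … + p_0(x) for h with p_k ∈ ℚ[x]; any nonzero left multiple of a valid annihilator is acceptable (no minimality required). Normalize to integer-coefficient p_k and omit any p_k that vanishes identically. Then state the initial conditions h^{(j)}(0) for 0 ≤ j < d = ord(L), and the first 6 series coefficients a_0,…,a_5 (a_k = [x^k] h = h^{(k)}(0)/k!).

L = (4 + 4·x) + (-1 - 2·x + 8·x^2)·Dx  (order 1).
h: a_k = 2, 8, 12, 32, 44, 144, …
ICs: h(0) = 2.

f: a_k = -2, -4, -8, -16, -32, -64, …
g: a_k = -1, -2, 2, -4, 10, -28, …
f·g: L₀ = L_f ⊗_s L_g, ord ≤ 1·1.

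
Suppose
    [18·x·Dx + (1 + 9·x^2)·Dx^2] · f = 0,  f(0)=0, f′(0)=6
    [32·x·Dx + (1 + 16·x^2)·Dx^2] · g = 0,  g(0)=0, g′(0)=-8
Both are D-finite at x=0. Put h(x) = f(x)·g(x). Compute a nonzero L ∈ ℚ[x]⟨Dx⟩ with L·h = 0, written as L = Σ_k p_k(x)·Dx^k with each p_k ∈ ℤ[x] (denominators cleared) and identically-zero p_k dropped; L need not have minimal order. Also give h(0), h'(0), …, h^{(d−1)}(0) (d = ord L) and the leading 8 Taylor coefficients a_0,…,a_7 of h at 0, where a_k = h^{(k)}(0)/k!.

f: a_k = 0, 6, 0, -18, 0, 486/5, 0, -4374/7, …
g: a_k = 0, -8, 0, 128/3, 0, -2048/5, 0, 32768/7, …
h₀=f·g: eliminate ⇒ L₀, order ≤ 2·2.
L = (-3456·x - 144000·x^3 - 1327104·x^5 + 4147200·x^7 + 71663616·x^9)·Dx + (-100 - 11532·x^2 - 259200·x^4 - 1161216·x^6 + 14515200·x^8 + 107495424·x^10)·Dx^2 + (-200·x - 7880·x^3 - 86400·x^5 + 194112·x^7 + 8294400·x^9 + 35831808·x^11)·Dx^3 + (-1 - 50·x^2 - 769·x^4 + 110736·x^8 + 1036800·x^10 + 2985984·x^12)·Dx^4  (order 4).
h: a_k = 0, 0, -48, 0, 400, 0, -20016/5, 0, …
ICs: h(0) = 0, h′(0) = 0, h′′(0) = -96, h′′′(0) = 0.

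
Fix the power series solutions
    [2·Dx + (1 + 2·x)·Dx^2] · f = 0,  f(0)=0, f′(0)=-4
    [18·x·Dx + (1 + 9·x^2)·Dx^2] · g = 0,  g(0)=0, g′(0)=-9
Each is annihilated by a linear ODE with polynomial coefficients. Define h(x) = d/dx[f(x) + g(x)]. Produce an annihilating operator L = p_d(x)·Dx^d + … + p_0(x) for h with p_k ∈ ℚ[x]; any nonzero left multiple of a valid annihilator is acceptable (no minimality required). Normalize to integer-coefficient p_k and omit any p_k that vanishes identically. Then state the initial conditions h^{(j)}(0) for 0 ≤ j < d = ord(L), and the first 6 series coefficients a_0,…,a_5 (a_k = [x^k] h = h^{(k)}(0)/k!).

L = (-18 - 108·x + 486·x^2 + 324·x^3) + (-13 - 36·x + 135·x^2 + 972·x^3 + 648·x^4)·Dx + (-1 + 7·x + 18·x^2 + 81·x^3 + 243·x^4 + 162·x^5)·Dx^2  (order 2).
h: a_k = -13, 8, 65, 32, -793, 128, …
ICs: h(0) = -13, h′(0) = 8.

f: a_k = 0, -4, 4, -16/3, 8, -64/5, …
g: a_k = 0, -9, 0, 27, 0, -729/5, …
Weyl lclm of L_f,L_g ⇒ L₀ (ord ≤ 4).
Derive L from L₀ (diff closure).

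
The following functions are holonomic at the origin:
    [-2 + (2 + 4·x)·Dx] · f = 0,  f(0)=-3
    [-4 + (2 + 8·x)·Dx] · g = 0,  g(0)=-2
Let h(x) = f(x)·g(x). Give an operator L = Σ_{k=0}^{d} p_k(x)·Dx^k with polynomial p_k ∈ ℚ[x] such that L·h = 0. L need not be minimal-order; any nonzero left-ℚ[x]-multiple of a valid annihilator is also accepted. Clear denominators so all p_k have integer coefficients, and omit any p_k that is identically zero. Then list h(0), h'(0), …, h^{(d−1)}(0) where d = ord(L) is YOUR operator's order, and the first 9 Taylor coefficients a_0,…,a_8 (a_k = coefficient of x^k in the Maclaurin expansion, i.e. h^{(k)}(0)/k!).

f: a_k = -3, -3, 3/2, -3/2, 15/8, -21/8, 63/16, -99/16, 1287/128, …
g: a_k = -2, -4, 4, -8, 20, -56, 168, -528, 1716, …
Product ⇒ symmetric product L₀, ord ≤ 1.
L = (-3 - 8·x) + (1 + 6·x + 8·x^2)·Dx  (order 1).
h: a_k = 6, 18, -3, 9, -111/4, 351/4, -2271/8, 7497/8, -201543/64, …
ICs: h(0) = 6.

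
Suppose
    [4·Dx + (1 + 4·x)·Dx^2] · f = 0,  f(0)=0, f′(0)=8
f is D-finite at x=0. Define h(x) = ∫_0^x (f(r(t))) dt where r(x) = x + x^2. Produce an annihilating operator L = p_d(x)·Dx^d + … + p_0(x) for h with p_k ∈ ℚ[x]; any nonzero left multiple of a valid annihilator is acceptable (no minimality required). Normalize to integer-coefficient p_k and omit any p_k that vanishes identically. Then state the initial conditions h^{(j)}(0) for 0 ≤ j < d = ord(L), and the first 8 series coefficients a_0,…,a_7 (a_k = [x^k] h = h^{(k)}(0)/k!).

f: a_k = 0, 8, -16, 128/3, -128, 2048/5, -4096/3, 32768/7, …
Change of var in L_f (x↦r) gives L₀.
∫: right-multiply L₀ by Dx.
L = 2·Dx^2 + (1 + 2·x)·Dx^3  (order 3).
h: a_k = 0, 0, 4, -8/3, 8/3, -16/5, 64/15, -128/21, …
ICs: h(0) = 0, h′(0) = 0, h′′(0) = 8.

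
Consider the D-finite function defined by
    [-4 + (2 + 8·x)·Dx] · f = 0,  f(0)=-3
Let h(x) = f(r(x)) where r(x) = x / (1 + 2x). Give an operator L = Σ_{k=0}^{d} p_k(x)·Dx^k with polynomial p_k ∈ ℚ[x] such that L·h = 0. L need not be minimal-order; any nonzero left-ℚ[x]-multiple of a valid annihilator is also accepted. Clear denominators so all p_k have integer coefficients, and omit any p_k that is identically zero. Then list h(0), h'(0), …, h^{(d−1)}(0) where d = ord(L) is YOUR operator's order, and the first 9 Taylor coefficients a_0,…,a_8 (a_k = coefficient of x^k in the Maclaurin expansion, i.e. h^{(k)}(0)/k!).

f: a_k = -3, -6, 6, -12, 30, -84, 252, -792, 2574, …
Change of var in L_f (x↦r) gives L₀.
L = -2 + (1 + 8·x + 12·x^2)·Dx  (order 1).
h: a_k = -3, -6, 18, -60, 222, -900, 3924, -18072, 86670, …
ICs: h(0) = -3.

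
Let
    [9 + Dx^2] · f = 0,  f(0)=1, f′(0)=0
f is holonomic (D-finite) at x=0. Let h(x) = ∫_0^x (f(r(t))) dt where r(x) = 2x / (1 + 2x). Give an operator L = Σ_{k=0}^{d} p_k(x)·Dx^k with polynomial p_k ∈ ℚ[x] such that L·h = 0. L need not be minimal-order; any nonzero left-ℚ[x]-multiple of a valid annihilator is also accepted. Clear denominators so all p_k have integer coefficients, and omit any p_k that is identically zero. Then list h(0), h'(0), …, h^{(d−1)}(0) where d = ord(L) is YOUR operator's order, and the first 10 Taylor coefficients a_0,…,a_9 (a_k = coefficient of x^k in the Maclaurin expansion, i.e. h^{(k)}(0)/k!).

f: a_k = 1, 0, -9/2, 0, 27/8, 0, -81/80, 0, 729/4480, 0, …
Substitute x→r, Dx→(1/r')Dx; clear ⇒ L₀.
∫: right-multiply L₀ by Dx.
L = 36·Dx + (4 + 24·x + 48·x^2 + 32·x^3)·Dx^2 + (1 + 8·x + 24·x^2 + 32·x^3 + 16·x^4)·Dx^3  (order 3).
h: a_k = 0, 1, 0, -6, 18, -162/5, 24, 468/5, -2754/5, 65234/35, …
ICs: h(0) = 0, h′(0) = 1, h′′(0) = 0.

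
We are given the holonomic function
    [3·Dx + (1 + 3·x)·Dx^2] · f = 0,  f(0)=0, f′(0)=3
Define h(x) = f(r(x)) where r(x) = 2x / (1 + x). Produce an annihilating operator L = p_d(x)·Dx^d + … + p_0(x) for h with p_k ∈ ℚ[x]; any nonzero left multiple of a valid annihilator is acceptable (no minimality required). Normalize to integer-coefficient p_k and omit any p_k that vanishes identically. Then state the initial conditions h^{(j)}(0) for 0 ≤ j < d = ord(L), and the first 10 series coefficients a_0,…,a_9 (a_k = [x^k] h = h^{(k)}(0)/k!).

f: a_k = 0, 3, -9/2, 9, -81/4, 243/5, -243/2, 2187/7, -6561/8, 2187, …
Substitute x→r, Dx→(1/r')Dx; clear ⇒ L₀.
L = (8 + 14·x)·Dx + (1 + 8·x + 7·x^2)·Dx^2  (order 2).
h: a_k = 0, 6, -24, 114, -600, 16806/5, -19608, 823542/7, -720600, 4483734, …
ICs: h(0) = 0, h′(0) = 6.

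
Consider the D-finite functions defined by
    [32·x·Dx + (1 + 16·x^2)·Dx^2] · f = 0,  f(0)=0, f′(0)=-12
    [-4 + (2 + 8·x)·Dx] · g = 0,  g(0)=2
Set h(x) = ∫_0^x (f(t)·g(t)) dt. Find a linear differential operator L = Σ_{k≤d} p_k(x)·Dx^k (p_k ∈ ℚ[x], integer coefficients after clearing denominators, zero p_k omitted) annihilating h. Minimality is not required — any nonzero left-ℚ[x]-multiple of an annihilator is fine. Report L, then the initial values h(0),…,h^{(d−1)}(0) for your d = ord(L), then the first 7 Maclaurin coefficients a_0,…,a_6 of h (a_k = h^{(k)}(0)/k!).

L = (12 - 64·x - 64·x^2)·Dx + (-4 + 16·x + 192·x^2 + 256·x^3)·Dx^2 + (1 + 8·x + 32·x^2 + 128·x^3 + 256·x^4)·Dx^3  (order 3).
h: a_k = 0, 0, -12, -16, 44, 32, -3112/15, …
ICs: h(0) = 0, h′(0) = 0, h′′(0) = -24.

f: a_k = 0, -12, 0, 64, 0, -3072/5, 0, …
g: a_k = 2, 4, -4, 8, -20, 56, -168, …
L₀ := L_f ⊗_s L_g (sym. prod.), ord ≤ 2.
h=∫₀ˣh₀: take L = L₀·Dx.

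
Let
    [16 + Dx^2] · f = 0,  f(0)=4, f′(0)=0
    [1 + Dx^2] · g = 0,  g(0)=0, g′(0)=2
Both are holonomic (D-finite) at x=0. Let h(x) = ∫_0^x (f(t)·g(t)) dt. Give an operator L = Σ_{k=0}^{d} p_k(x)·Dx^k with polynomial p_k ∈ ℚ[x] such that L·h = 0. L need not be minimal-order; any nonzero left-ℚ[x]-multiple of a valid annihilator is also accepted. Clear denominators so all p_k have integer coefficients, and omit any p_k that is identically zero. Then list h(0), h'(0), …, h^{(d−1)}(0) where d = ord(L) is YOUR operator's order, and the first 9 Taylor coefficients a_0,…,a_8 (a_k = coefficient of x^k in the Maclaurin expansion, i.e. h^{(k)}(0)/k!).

f: a_k = 4, 0, -32, 0, 128/3, 0, -1024/45, 0, 2048/315, …
g: a_k = 0, 2, 0, -1/3, 0, 1/60, 0, -1/2520, 0, …
L₀ := L_f ⊗_s L_g (sym. prod.), ord ≤ 4.
Integrate: L := L₀·Dx.
L = 225·Dx + 34·Dx^3 + Dx^5  (order 5).
h: a_k = 0, 0, 4, 0, -49/3, 0, 1441/90, 0, -37969/5040, …
ICs: h(0) = 0, h′(0) = 0, h′′(0) = 8, h′′′(0) = 0, h′′′′(0) = -392.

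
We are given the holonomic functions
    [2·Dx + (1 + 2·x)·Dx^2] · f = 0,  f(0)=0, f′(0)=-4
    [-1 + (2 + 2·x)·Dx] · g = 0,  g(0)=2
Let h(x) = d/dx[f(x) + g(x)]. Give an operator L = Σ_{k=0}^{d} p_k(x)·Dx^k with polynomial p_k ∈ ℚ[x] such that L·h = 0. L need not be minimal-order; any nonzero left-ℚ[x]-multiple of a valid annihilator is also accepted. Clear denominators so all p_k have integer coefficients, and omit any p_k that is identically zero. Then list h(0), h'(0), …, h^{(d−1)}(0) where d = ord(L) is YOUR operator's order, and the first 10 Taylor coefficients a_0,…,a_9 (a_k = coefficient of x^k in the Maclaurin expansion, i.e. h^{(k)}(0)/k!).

f: a_k = 0, -4, 4, -16/3, 8, -64/5, 64/3, -256/7, 64, -1024/9, …
g: a_k = 2, 1, -1/4, 1/8, -5/64, 7/128, -21/512, 33/1024, -429/16384, 715/32768, …
Weyl lclm of L_f,L_g ⇒ L₀ (ord ≤ 3).
h₀' ⇒ L via d/dx closure of L₀.
L = (10 + 4·x) + (29 + 52·x + 20·x^2)·Dx + (6 + 22·x + 24·x^2 + 8·x^3)·Dx^2  (order 2).
h: a_k = -3, 15/2, -125/8, 507/16, -8157/128, 32705/256, -261913/1024, 1048147/2048, -33547997/32768, 134205573/65536, …
ICs: h(0) = -3, h′(0) = 15/2.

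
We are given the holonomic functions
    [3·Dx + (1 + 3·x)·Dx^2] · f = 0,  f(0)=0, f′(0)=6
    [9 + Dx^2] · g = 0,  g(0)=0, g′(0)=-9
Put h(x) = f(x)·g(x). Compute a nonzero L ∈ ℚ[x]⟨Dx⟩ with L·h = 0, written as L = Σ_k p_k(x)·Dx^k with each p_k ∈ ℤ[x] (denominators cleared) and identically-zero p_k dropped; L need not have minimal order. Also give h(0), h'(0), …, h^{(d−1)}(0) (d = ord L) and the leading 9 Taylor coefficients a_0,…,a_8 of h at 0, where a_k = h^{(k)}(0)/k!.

L = (-81 + 486·x + 4617·x^2 + 11664·x^3 + 8748·x^4) + (36 + 540·x + 1944·x^2 + 1944·x^3)·Dx + (180·x + 1134·x^2 + 2592·x^3 + 1944·x^4)·Dx^2 + (4 + 60·x + 216·x^2 + 216·x^3)·Dx^3 + (1 + 14·x + 69·x^2 + 144·x^3 + 108·x^4)·Dx^4  (order 4).
h: a_k = 0, 0, -54, 81, -81, 243, -2673/4, 67797/40, -247131/56, …
ICs: h(0) = 0, h′(0) = 0, h′′(0) = -108, h′′′(0) = 486.

f: a_k = 0, 6, -9, 18, -81/2, 486/5, -243, 4374/7, -6561/4, …
g: a_k = 0, -9, 0, 27/2, 0, -243/40, 0, 729/560, 0, …
Sym-product of L_f,L_g gives L₀ (≤ ord 4).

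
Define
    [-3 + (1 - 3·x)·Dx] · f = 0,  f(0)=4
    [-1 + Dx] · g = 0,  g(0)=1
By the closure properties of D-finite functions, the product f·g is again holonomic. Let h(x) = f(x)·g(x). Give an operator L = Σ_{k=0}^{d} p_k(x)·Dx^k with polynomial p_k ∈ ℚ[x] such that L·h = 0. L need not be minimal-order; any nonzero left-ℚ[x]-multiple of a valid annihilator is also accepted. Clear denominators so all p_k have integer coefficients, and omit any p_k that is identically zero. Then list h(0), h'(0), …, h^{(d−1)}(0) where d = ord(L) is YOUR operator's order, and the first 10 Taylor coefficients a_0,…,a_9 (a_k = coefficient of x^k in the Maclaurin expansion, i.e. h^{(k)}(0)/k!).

f: a_k = 4, 12, 36, 108, 324, 972, 2916, 8748, 26244, 78732, …
g: a_k = 1, 1, 1/2, 1/6, 1/24, 1/120, 1/720, 1/5040, 1/40320, 1/362880, …
f·g: L₀ = L_f ⊗_s L_g, ord ≤ 1·1.
L = (4 - 3·x) + (-1 + 3·x)·Dx  (order 1).
h: a_k = 4, 16, 50, 452/3, 2713/6, 20348/15, 732529/180, 1538311/126, 369194641/10080, 2492063827/22680, …
ICs: h(0) = 4.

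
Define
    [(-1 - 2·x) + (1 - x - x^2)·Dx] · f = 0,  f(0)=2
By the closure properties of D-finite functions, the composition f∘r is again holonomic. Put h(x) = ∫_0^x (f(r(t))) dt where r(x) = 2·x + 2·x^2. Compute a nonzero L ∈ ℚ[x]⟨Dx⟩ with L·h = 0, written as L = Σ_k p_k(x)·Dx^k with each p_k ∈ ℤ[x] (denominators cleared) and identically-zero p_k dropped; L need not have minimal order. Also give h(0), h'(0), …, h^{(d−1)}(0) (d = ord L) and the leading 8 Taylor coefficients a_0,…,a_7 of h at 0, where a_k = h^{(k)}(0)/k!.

f: a_k = 2, 2, 4, 6, 10, 16, 26, 42, …
Change of var in L_f (x↦r) gives L₀.
∫: right-multiply L₀ by Dx.
L = (2 + 12·x + 24·x^2 + 16·x^3)·Dx + (-1 + 2·x + 6·x^2 + 8·x^3 + 4·x^4)·Dx^2  (order 2).
h: a_k = 0, 2, 2, 20/3, 20, 64, 216, 5232/7, …
ICs: h(0) = 0, h′(0) = 2.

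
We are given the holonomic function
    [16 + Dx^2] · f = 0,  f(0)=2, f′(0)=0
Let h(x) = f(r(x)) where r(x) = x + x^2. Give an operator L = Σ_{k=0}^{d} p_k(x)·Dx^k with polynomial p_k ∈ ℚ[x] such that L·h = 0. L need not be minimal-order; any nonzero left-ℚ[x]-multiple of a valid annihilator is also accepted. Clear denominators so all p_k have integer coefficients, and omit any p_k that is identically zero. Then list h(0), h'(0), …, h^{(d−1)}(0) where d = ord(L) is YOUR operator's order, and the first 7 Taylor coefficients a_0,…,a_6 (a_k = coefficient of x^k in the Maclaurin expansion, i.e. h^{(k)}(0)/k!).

f: a_k = 2, 0, -16, 0, 64/3, 0, -512/45, …
f∘r: x↦r, Dx↦Dx/r' in L_f ⇒ L₀.
L = (16 + 96·x + 192·x^2 + 128·x^3) - 2·Dx + (1 + 2·x)·Dx^2  (order 2).
h: a_k = 2, 0, -16, -32, 16/3, 256/3, 5248/45, …
ICs: h(0) = 2, h′(0) = 0.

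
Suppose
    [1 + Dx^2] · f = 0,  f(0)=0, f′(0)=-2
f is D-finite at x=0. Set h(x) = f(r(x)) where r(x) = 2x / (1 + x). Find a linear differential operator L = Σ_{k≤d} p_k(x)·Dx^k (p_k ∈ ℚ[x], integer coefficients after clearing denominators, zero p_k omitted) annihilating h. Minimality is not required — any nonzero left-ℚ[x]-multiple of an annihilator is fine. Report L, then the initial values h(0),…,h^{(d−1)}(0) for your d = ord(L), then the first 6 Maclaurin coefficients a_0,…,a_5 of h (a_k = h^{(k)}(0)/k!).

f: a_k = 0, -2, 0, 1/3, 0, -1/60, …
h₀=f(r): pull back L_f along r ⇒ L₀.
L = 4 + (2 + 6·x + 6·x^2 + 2·x^3)·Dx + (1 + 4·x + 6·x^2 + 4·x^3 + x^4)·Dx^2  (order 2).
h: a_k = 0, -4, 4, -4/3, -4, 172/15, …
ICs: h(0) = 0, h′(0) = -4.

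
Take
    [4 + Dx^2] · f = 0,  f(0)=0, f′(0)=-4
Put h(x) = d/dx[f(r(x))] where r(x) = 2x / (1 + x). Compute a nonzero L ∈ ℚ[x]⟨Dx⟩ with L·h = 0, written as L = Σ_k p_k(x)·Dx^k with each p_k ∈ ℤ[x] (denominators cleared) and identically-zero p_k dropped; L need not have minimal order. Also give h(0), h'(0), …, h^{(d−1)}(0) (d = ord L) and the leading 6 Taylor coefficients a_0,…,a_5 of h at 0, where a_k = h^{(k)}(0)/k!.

f: a_k = 0, -4, 0, 8/3, 0, -8/15, …
L₀ from L_f via x↦r, Dx↦r'^{-1}Dx.
Derive L from L₀ (diff closure).
L = (22 + 12·x + 6·x^2) + (6 + 18·x + 18·x^2 + 6·x^3)·Dx + (1 + 4·x + 6·x^2 + 4·x^3 + x^4)·Dx^2  (order 2).
h: a_k = -8, 16, 40, -224, 1544/3, -720, …
ICs: h(0) = -8, h′(0) = 16.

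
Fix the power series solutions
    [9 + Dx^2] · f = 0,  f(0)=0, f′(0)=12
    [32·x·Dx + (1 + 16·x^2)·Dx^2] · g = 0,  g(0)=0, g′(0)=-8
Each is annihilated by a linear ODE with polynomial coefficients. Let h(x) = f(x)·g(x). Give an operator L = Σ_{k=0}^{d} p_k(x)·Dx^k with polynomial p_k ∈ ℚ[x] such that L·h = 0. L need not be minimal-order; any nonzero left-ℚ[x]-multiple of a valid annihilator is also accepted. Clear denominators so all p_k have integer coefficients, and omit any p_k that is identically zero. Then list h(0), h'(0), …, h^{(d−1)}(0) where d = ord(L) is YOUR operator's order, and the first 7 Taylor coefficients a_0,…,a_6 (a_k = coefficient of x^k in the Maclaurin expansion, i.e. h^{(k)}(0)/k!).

L = (16425 + 696384·x^2 + 2778624·x^4 + 11943936·x^6 + 47775744·x^8) + (23616·x + 543744·x^3 + 3981312·x^5 + 21233664·x^7)·Dx + (2050 + 87168·x^2 + 470016·x^4 + 2654208·x^6 + 10616832·x^8)·Dx^2 + (2624·x + 60416·x^3 + 442368·x^5 + 2359296·x^7)·Dx^3 + (25 + 1088·x^2 + 17920·x^4 + 147456·x^6 + 589824·x^8)·Dx^4  (order 4).
h: a_k = 0, 0, -96, 0, 656, 0, -5748, …
ICs: h(0) = 0, h′(0) = 0, h′′(0) = -192, h′′′(0) = 0.

f: a_k = 0, 12, 0, -18, 0, 81/10, 0, …
g: a_k = 0, -8, 0, 128/3, 0, -2048/5, 0, …
Product ⇒ symmetric product L₀, ord ≤ 4.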